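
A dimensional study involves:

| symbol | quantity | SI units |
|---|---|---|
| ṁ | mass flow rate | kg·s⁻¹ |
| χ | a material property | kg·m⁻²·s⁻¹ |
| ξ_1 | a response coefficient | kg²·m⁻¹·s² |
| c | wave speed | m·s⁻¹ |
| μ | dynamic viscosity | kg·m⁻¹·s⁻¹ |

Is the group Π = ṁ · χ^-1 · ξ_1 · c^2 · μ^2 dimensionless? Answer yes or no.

no

Sum the exponent of each base dimension across the product:
  M: [ṁ]_M − [χ]_M + [ξ_1]_M + 2·[c]_M + 2·[μ]_M = (1) − (1) + (2) + 2·(0) + 2·(1) = 4
  L: [ṁ]_L − [χ]_L + [ξ_1]_L + 2·[c]_L + 2·[μ]_L = (0) − (-2) + (-1) + 2·(1) + 2·(-1) = 1
  T: [ṁ]_T − [χ]_T + [ξ_1]_T + 2·[c]_T + 2·[μ]_T = (-1) − (-1) + (2) + 2·(-1) + 2·(-1) = -2
Net dimensions [M⁴ L T⁻²] ≠ [1] — not dimensionless.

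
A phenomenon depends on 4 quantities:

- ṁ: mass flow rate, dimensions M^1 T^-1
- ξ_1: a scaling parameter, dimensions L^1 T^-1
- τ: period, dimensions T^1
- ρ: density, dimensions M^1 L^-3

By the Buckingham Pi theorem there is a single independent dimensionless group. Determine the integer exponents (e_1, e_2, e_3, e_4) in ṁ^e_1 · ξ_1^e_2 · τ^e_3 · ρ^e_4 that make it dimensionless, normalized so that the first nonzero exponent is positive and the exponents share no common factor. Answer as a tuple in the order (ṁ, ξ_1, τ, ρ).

(1, -3, -2, -1)

M: e_1·(1) + e_2·(0) + e_3·(0) + e_4·(1) = 0
L: e_1·(0) + e_2·(1) + e_3·(0) + e_4·(-3) = 0
T: e_1·(-1) + e_2·(-1) + e_3·(1) + e_4·(0) = 0
Solving this homogeneous linear system for the smallest-integer solution (first nonzero entry positive) gives (1, -3, -2, -1).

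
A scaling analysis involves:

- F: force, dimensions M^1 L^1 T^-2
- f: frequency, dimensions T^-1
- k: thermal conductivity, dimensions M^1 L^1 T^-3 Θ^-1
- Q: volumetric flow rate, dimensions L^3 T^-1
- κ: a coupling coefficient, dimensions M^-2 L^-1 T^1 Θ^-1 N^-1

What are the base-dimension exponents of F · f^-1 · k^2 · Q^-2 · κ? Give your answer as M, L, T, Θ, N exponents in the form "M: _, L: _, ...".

M: 1, L: -4, T: -4, Θ: -3, N: -1

Collect each base-dimension exponent across the product:
  M: (1) − (0) + 2·(1) − 2·(0) + (-2) = 1
  L: (1) − (0) + 2·(1) − 2·(3) + (-1) = -4
  T: (-2) − (-1) + 2·(-3) − 2·(-1) + (1) = -4
  Θ: (0) − (0) + 2·(-1) − 2·(0) + (-1) = -3
  N: (0) − (0) + 2·(0) − 2·(0) + (-1) = -1
So the dimensions are [M L⁻⁴ T⁻⁴ Θ⁻³ N⁻¹].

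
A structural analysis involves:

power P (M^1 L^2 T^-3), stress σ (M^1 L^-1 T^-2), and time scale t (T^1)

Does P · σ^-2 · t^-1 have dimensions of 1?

no

Sum the exponent of each base dimension across the product:
  M: [P]_M − 2·[σ]_M − [t]_M = (1) − 2·(1) − (0) = -1
  L: [P]_L − 2·[σ]_L − [t]_L = (2) − 2·(-1) − (0) = 4
  T: [P]_T − 2·[σ]_T − [t]_T = (-3) − 2·(-2) − (1) = 0
Net dimensions [M⁻¹ L⁴] ≠ [1] — not dimensionless.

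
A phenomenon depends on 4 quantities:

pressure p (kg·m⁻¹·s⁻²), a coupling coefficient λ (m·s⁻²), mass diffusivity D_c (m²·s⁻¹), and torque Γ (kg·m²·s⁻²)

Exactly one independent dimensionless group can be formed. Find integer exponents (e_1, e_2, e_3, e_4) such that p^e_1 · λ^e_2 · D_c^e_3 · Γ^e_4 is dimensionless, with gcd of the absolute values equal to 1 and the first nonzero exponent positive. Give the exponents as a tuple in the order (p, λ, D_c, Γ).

M: e_1·(1) + e_2·(0) + e_3·(0) + e_4·(1) = 0
L: e_1·(-1) + e_2·(1) + e_3·(2) + e_4·(2) = 0
T: e_1·(-2) + e_2·(-2) + e_3·(-1) + e_4·(-2) = 0
Solving this homogeneous linear system for the smallest-integer solution (first nonzero entry positive) gives (1, -1, 2, -1).

(1, -1, 2, -1)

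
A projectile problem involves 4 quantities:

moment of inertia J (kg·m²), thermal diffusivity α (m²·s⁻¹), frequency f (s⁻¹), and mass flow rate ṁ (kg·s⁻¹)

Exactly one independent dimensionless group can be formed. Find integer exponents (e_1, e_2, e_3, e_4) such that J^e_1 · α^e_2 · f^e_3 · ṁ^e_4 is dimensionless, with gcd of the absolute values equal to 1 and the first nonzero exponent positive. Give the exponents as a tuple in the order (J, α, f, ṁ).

(1, -1, 2, -1)

M: e_1·(1) + e_2·(0) + e_3·(0) + e_4·(1) = 0
L: e_1·(2) + e_2·(2) + e_3·(0) + e_4·(0) = 0
T: e_1·(0) + e_2·(-1) + e_3·(-1) + e_4·(-1) = 0
Solving this homogeneous linear system for the smallest-integer solution (first nonzero entry positive) gives (1, -1, 2, -1).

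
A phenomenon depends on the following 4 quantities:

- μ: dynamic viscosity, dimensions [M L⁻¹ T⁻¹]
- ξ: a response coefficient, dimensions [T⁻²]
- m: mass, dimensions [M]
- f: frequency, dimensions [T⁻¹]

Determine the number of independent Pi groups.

There are 4 variables and 3 base dimensions (M, L, T).
The dimension matrix has rank 3.
Independent dimensionless groups: 4 − 3 = 1.

1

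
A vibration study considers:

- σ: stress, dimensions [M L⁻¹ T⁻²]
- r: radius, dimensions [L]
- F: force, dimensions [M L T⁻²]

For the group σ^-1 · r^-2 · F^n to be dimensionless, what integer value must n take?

1

Balance the M exponent: (1)·n from F, plus −(1) − 2·(0) = -1 from the rest, must sum to zero.
n − 1 = 0, so n = 1.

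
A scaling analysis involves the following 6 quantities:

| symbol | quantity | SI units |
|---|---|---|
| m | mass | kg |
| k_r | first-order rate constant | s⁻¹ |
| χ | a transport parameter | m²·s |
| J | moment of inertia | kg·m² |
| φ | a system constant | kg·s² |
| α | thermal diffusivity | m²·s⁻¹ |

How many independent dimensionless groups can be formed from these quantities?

3

There are 6 variables and 3 base dimensions (M, L, T).
The dimension matrix has rank 3.
Independent dimensionless groups: 6 − 3 = 3.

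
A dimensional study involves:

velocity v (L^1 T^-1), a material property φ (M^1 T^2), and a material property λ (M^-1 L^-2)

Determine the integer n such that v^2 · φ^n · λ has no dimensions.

1

Balance the M exponent: (1)·n from φ, plus 2·(0) + (-1) = -1 from the rest, must sum to zero.
n − 1 = 0, so n = 1.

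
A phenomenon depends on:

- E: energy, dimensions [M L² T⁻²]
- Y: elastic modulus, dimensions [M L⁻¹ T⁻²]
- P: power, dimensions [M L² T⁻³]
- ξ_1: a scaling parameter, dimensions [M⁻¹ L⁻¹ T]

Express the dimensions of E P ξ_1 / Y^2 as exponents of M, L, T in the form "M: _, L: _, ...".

Collect each base-dimension exponent across the product:
  M: (1) − 2·(1) + (1) + (-1) = -1
  L: (2) − 2·(-1) + (2) + (-1) = 5
  T: (-2) − 2·(-2) + (-3) + (1) = 0
So the dimensions are [M⁻¹ L⁵].

M: -1, L: 5, T: 0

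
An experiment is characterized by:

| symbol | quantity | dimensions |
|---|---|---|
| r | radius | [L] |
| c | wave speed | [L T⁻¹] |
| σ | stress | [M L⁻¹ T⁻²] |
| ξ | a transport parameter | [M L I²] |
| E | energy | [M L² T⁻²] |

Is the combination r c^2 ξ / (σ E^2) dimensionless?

no

Sum the exponent of each base dimension across the product:
  M: [r]_M + 2·[c]_M − [σ]_M + [ξ]_M − 2·[E]_M = (0) + 2·(0) − (1) + (1) − 2·(1) = -2
  L: [r]_L + 2·[c]_L − [σ]_L + [ξ]_L − 2·[E]_L = (1) + 2·(1) − (-1) + (1) − 2·(2) = 1
  T: [r]_T + 2·[c]_T − [σ]_T + [ξ]_T − 2·[E]_T = (0) + 2·(-1) − (-2) + (0) − 2·(-2) = 4
  I: [r]_I + 2·[c]_I − [σ]_I + [ξ]_I − 2·[E]_I = (0) + 2·(0) − (0) + (2) − 2·(0) = 2
Net dimensions [M⁻² L T⁴ I²] ≠ [1] — not dimensionless.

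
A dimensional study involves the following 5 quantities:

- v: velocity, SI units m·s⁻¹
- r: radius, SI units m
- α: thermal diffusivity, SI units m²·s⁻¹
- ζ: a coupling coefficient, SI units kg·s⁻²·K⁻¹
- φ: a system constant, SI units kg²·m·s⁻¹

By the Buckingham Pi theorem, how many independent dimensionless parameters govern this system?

There are 5 variables and 4 base dimensions (M, L, T, Θ).
The dimension matrix has rank 4.
Independent dimensionless groups: 5 − 4 = 1.

1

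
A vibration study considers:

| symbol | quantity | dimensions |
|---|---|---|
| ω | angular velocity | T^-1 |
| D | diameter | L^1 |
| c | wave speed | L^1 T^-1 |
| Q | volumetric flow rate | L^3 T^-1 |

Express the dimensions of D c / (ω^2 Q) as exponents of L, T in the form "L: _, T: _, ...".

Collect each base-dimension exponent across the product:
  L: −2·(0) + (1) + (1) − (3) = -1
  T: −2·(-1) + (0) + (-1) − (-1) = 2
So the dimensions are [L⁻¹ T²].

L: -1, T: 2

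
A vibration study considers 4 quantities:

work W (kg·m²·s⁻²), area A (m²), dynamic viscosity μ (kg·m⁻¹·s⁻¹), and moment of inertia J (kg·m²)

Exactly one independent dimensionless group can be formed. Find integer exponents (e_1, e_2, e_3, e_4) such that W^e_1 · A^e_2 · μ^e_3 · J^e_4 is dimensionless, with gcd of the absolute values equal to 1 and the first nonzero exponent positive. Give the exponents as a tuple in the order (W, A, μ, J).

(1, -3, -2, 1)

M: e_1·(1) + e_2·(0) + e_3·(1) + e_4·(1) = 0
L: e_1·(2) + e_2·(2) + e_3·(-1) + e_4·(2) = 0
T: e_1·(-2) + e_2·(0) + e_3·(-1) + e_4·(0) = 0
Solving this homogeneous linear system for the smallest-integer solution (first nonzero entry positive) gives (1, -3, -2, 1).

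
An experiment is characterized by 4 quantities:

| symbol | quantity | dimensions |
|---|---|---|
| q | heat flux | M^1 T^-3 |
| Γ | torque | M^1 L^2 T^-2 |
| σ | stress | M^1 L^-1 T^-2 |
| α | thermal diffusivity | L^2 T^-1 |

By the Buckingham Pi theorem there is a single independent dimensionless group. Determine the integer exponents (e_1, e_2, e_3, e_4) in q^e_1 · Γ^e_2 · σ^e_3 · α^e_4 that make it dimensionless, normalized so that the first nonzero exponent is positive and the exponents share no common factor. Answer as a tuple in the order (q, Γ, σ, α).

(3, 1, -4, -3)

M: e_1·(1) + e_2·(1) + e_3·(1) + e_4·(0) = 0
L: e_1·(0) + e_2·(2) + e_3·(-1) + e_4·(2) = 0
T: e_1·(-3) + e_2·(-2) + e_3·(-2) + e_4·(-1) = 0
Solving this homogeneous linear system for the smallest-integer solution (first nonzero entry positive) gives (3, 1, -4, -3).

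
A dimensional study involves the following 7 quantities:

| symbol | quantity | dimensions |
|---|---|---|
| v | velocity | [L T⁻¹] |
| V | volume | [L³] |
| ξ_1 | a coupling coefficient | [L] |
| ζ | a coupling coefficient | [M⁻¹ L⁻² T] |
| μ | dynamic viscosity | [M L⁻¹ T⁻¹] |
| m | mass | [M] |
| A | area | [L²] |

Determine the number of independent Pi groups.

There are 7 variables and 3 base dimensions (M, L, T).
The dimension matrix has rank 3.
Independent dimensionless groups: 7 − 3 = 4.

4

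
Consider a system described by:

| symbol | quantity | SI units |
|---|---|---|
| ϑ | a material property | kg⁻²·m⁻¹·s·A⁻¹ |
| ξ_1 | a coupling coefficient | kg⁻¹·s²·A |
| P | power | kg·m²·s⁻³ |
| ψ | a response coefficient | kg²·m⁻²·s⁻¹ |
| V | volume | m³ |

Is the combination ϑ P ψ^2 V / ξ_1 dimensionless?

no

Sum the exponent of each base dimension across the product:
  M: [ϑ]_M − [ξ_1]_M + [P]_M + 2·[ψ]_M + [V]_M = (-2) − (-1) + (1) + 2·(2) + (0) = 4
  L: [ϑ]_L − [ξ_1]_L + [P]_L + 2·[ψ]_L + [V]_L = (-1) − (0) + (2) + 2·(-2) + (3) = 0
  T: [ϑ]_T − [ξ_1]_T + [P]_T + 2·[ψ]_T + [V]_T = (1) − (2) + (-3) + 2·(-1) + (0) = -6
  I: [ϑ]_I − [ξ_1]_I + [P]_I + 2·[ψ]_I + [V]_I = (-1) − (1) + (0) + 2·(0) + (0) = -2
Net dimensions [M⁴ T⁻⁶ I⁻²] ≠ [1] — not dimensionless.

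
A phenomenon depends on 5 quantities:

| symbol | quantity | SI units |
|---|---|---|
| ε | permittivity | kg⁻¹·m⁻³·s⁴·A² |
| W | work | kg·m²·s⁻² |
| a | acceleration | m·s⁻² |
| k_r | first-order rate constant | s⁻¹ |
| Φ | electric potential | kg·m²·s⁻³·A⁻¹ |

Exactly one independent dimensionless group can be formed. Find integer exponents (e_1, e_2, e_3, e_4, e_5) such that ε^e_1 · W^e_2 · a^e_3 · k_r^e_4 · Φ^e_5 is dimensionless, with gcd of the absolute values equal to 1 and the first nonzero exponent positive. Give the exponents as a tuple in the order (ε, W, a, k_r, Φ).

(1, -1, 1, -2, 2)

M: e_1·(-1) + e_2·(1) + e_3·(0) + e_4·(0) + e_5·(1) = 0
L: e_1·(-3) + e_2·(2) + e_3·(1) + e_4·(0) + e_5·(2) = 0
T: e_1·(4) + e_2·(-2) + e_3·(-2) + e_4·(-1) + e_5·(-3) = 0
I: e_1·(2) + e_2·(0) + e_3·(0) + e_4·(0) + e_5·(-1) = 0
Solving this homogeneous linear system for the smallest-integer solution (first nonzero entry positive) gives (1, -1, 1, -2, 2).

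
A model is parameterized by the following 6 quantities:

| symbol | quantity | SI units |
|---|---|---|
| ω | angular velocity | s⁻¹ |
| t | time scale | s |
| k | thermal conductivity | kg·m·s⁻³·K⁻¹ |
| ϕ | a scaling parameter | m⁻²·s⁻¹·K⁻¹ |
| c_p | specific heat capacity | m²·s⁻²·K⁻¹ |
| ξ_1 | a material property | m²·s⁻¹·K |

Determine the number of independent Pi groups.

There are 6 variables and 4 base dimensions (M, L, T, Θ).
The dimension matrix has rank 4.
Independent dimensionless groups: 6 − 4 = 2.

2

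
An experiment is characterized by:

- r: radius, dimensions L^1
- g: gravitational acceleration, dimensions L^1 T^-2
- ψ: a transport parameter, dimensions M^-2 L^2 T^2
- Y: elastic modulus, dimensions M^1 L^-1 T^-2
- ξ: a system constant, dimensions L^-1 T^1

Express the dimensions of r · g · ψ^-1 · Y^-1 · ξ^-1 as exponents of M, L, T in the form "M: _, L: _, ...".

Collect each base-dimension exponent across the product:
  M: (0) + (0) − (-2) − (1) − (0) = 1
  L: (1) + (1) − (2) − (-1) − (-1) = 2
  T: (0) + (-2) − (2) − (-2) − (1) = -3
So the dimensions are [M L² T⁻³].

M: 1, L: 2, T: -3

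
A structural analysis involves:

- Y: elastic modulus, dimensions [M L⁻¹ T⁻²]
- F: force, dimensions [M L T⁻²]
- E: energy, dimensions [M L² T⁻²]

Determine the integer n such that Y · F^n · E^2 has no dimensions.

Balance the M exponent: (1)·n from F, plus (1) + 2·(1) = 3 from the rest, must sum to zero.
n + 3 = 0, so n = -3.

-3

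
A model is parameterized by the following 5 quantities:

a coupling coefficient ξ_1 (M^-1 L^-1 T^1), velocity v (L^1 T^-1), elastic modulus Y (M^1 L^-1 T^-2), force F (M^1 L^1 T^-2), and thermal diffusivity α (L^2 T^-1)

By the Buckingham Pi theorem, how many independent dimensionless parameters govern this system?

There are 5 variables and 3 base dimensions (M, L, T).
The dimension matrix has rank 3.
Independent dimensionless groups: 5 − 3 = 2.

2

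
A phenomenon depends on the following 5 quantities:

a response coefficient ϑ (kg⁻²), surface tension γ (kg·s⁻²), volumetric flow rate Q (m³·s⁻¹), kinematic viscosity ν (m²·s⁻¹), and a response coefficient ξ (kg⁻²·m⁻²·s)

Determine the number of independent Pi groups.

2

There are 5 variables and 3 base dimensions (M, L, T).
The dimension matrix has rank 3.
Independent dimensionless groups: 5 − 3 = 2.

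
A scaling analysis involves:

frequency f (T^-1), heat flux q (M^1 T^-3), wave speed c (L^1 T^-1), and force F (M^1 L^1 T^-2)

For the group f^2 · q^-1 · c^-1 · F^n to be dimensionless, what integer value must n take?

1

Balance the M exponent: (1)·n from F, plus 2·(0) − (1) − (0) = -1 from the rest, must sum to zero.
n − 1 = 0, so n = 1.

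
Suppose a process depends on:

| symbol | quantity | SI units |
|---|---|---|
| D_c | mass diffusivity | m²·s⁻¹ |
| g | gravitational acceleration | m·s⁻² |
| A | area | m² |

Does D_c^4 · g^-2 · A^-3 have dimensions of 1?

yes

Sum the exponent of each base dimension across the product:
  M: 4·[D_c]_M − 2·[g]_M − 3·[A]_M = 4·(0) − 2·(0) − 3·(0) = 0
  L: 4·[D_c]_L − 2·[g]_L − 3·[A]_L = 4·(2) − 2·(1) − 3·(2) = 0
  T: 4·[D_c]_T − 2·[g]_T − 3·[A]_T = 4·(-1) − 2·(-2) − 3·(0) = 0
  N: 4·[D_c]_N − 2·[g]_N − 3·[A]_N = 4·(0) − 2·(0) − 3·(0) = 0
All base exponents vanish — dimensionless.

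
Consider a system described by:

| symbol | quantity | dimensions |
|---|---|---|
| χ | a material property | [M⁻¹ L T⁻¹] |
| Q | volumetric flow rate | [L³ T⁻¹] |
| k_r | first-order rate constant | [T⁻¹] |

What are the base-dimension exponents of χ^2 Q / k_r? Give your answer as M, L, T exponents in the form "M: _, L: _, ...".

M: -2, L: 5, T: -2

Collect each base-dimension exponent across the product:
  M: 2·(-1) + (0) − (0) = -2
  L: 2·(1) + (3) − (0) = 5
  T: 2·(-1) + (-1) − (-1) = -2
So the dimensions are [M⁻² L⁵ T⁻²].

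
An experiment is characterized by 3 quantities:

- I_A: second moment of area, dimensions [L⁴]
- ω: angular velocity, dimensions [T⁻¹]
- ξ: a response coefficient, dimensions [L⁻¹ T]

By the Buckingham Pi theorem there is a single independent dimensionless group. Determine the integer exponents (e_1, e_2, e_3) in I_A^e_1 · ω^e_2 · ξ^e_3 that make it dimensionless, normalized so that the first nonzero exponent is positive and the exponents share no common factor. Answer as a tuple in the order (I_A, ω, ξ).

(1, 4, 4)

L: e_1·(4) + e_2·(0) + e_3·(-1) = 0
T: e_1·(0) + e_2·(-1) + e_3·(1) = 0
Solving this homogeneous linear system for the smallest-integer solution (first nonzero entry positive) gives (1, 4, 4).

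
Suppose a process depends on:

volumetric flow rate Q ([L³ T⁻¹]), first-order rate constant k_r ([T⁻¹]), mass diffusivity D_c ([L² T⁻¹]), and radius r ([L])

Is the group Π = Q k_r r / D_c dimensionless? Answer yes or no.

Sum the exponent of each base dimension across the product:
  L: [Q]_L + [k_r]_L − [D_c]_L + [r]_L = (3) + (0) − (2) + (1) = 2
  T: [Q]_T + [k_r]_T − [D_c]_T + [r]_T = (-1) + (-1) − (-1) + (0) = -1
Net dimensions [L² T⁻¹] ≠ [1] — not dimensionless.

no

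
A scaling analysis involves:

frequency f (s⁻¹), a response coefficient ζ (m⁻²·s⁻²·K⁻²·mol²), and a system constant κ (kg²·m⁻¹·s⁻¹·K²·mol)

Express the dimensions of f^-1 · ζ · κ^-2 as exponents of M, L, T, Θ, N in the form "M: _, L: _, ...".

Collect each base-dimension exponent across the product:
  M: −(0) + (0) − 2·(2) = -4
  L: −(0) + (-2) − 2·(-1) = 0
  T: −(-1) + (-2) − 2·(-1) = 1
  Θ: −(0) + (-2) − 2·(2) = -6
  N: −(0) + (2) − 2·(1) = 0
So the dimensions are [M⁻⁴ T Θ⁻⁶].

M: -4, L: 0, T: 1, Θ: -6, N: 0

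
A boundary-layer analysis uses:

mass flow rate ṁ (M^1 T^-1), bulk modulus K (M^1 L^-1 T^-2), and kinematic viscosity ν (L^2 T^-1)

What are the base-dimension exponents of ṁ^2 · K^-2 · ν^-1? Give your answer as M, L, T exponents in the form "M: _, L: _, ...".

M: 0, L: 0, T: 3

Collect each base-dimension exponent across the product:
  M: 2·(1) − 2·(1) − (0) = 0
  L: 2·(0) − 2·(-1) − (2) = 0
  T: 2·(-1) − 2·(-2) − (-1) = 3
So the dimensions are [T³].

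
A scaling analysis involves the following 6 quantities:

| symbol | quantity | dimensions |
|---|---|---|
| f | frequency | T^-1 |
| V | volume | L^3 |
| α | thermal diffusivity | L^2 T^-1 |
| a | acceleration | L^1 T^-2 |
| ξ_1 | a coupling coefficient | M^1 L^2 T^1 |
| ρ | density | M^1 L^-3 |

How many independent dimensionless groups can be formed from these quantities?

3

There are 6 variables and 3 base dimensions (M, L, T).
The dimension matrix has rank 3.
Independent dimensionless groups: 6 − 3 = 3.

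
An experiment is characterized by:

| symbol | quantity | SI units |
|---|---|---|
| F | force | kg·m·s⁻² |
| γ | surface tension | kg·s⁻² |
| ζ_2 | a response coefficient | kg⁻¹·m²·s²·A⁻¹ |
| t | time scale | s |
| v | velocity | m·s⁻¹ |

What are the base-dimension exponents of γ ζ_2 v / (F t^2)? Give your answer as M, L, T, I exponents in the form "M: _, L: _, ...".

Collect each base-dimension exponent across the product:
  M: −(1) + (1) + (-1) − 2·(0) + (0) = -1
  L: −(1) + (0) + (2) − 2·(0) + (1) = 2
  T: −(-2) + (-2) + (2) − 2·(1) + (-1) = -1
  I: −(0) + (0) + (-1) − 2·(0) + (0) = -1
So the dimensions are [M⁻¹ L² T⁻¹ I⁻¹].

M: -1, L: 2, T: -1, I: -1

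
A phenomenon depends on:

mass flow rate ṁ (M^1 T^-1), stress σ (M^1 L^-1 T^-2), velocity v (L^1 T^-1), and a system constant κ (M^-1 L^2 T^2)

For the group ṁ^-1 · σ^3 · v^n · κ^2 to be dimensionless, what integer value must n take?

Balance the L exponent: (1)·n from v, plus −(0) + 3·(-1) + 2·(2) = 1 from the rest, must sum to zero.
n + 1 = 0, so n = -1.

-1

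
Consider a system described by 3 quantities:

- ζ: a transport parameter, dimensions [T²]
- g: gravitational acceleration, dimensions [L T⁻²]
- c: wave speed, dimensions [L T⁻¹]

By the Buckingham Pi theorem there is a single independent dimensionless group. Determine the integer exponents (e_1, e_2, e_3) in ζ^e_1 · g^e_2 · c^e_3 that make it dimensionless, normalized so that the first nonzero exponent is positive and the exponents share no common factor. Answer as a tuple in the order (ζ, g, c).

L: e_1·(0) + e_2·(1) + e_3·(1) = 0
T: e_1·(2) + e_2·(-2) + e_3·(-1) = 0
Solving this homogeneous linear system for the smallest-integer solution (first nonzero entry positive) gives (1, 2, -2).

(1, 2, -2)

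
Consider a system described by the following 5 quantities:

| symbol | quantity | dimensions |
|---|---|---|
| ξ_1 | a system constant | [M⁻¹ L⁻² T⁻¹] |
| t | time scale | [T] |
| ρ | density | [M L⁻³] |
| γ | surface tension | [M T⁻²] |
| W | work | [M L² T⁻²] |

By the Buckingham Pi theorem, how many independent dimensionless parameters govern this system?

2

There are 5 variables and 3 base dimensions (M, L, T).
The dimension matrix has rank 3.
Independent dimensionless groups: 5 − 3 = 2.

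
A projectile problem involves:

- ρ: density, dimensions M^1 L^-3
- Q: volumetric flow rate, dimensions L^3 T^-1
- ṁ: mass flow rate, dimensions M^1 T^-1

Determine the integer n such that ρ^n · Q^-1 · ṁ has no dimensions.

-1

Balance the M exponent: (1)·n from ρ, plus −(0) + (1) = 1 from the rest, must sum to zero.
n + 1 = 0, so n = -1.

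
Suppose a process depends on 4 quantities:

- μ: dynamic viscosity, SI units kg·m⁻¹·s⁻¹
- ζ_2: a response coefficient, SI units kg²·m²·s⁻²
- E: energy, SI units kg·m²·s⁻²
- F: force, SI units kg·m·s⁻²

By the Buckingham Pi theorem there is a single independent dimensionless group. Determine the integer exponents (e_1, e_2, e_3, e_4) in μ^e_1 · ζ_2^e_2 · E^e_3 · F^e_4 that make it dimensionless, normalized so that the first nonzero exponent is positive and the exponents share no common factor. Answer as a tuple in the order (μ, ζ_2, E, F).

(2, -1, 4, -4)

M: e_1·(1) + e_2·(2) + e_3·(1) + e_4·(1) = 0
L: e_1·(-1) + e_2·(2) + e_3·(2) + e_4·(1) = 0
T: e_1·(-1) + e_2·(-2) + e_3·(-2) + e_4·(-2) = 0
Solving this homogeneous linear system for the smallest-integer solution (first nonzero entry positive) gives (2, -1, 4, -4).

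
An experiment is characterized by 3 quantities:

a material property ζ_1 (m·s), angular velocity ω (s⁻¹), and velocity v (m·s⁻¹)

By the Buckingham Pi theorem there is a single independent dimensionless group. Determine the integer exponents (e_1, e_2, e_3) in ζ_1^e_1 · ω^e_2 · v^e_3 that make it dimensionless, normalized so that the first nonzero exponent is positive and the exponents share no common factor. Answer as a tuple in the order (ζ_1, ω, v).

(1, 2, -1)

L: e_1·(1) + e_2·(0) + e_3·(1) = 0
T: e_1·(1) + e_2·(-1) + e_3·(-1) = 0
Solving this homogeneous linear system for the smallest-integer solution (first nonzero entry positive) gives (1, 2, -1).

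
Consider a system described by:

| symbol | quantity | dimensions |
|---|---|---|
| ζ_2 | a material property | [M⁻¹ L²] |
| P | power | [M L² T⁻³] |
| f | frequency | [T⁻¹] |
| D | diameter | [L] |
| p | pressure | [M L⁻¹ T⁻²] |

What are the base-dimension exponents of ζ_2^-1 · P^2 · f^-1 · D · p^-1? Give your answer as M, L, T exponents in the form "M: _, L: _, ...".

M: 2, L: 4, T: -3

Collect each base-dimension exponent across the product:
  M: −(-1) + 2·(1) − (0) + (0) − (1) = 2
  L: −(2) + 2·(2) − (0) + (1) − (-1) = 4
  T: −(0) + 2·(-3) − (-1) + (0) − (-2) = -3
So the dimensions are [M² L⁴ T⁻³].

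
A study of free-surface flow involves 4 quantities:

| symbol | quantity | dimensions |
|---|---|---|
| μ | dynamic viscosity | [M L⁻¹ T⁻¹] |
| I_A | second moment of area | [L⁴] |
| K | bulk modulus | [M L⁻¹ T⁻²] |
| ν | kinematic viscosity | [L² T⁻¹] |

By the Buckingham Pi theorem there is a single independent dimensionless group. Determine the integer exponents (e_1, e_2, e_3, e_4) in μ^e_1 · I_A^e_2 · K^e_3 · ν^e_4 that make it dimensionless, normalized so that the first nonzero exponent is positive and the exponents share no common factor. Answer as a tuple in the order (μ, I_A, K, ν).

M: e_1·(1) + e_2·(0) + e_3·(1) + e_4·(0) = 0
L: e_1·(-1) + e_2·(4) + e_3·(-1) + e_4·(2) = 0
T: e_1·(-1) + e_2·(0) + e_3·(-2) + e_4·(-1) = 0
Solving this homogeneous linear system for the smallest-integer solution (first nonzero entry positive) gives (2, -1, -2, 2).

(2, -1, -2, 2)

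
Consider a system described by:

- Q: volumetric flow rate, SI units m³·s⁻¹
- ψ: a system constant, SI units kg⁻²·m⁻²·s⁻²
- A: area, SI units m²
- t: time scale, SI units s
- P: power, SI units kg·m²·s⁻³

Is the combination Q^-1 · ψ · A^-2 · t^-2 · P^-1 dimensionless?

Sum the exponent of each base dimension across the product:
  M: −[Q]_M + [ψ]_M − 2·[A]_M − 2·[t]_M − [P]_M = −(0) + (-2) − 2·(0) − 2·(0) − (1) = -3
  L: −[Q]_L + [ψ]_L − 2·[A]_L − 2·[t]_L − [P]_L = −(3) + (-2) − 2·(2) − 2·(0) − (2) = -11
  T: −[Q]_T + [ψ]_T − 2·[A]_T − 2·[t]_T − [P]_T = −(-1) + (-2) − 2·(0) − 2·(1) − (-3) = 0
Net dimensions [M⁻³ L⁻¹¹] ≠ [1] — not dimensionless.

no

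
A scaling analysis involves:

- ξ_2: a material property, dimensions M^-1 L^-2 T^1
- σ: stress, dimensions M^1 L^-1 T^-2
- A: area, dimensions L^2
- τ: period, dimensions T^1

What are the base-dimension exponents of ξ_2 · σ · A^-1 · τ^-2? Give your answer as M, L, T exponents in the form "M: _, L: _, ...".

Collect each base-dimension exponent across the product:
  M: (-1) + (1) − (0) − 2·(0) = 0
  L: (-2) + (-1) − (2) − 2·(0) = -5
  T: (1) + (-2) − (0) − 2·(1) = -3
So the dimensions are [L⁻⁵ T⁻³].

M: 0, L: -5, T: -3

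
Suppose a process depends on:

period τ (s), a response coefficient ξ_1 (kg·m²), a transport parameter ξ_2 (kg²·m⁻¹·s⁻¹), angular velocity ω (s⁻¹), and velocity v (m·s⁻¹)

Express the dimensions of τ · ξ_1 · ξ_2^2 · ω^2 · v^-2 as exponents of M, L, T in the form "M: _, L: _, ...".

M: 5, L: -2, T: -1

Collect each base-dimension exponent across the product:
  M: (0) + (1) + 2·(2) + 2·(0) − 2·(0) = 5
  L: (0) + (2) + 2·(-1) + 2·(0) − 2·(1) = -2
  T: (1) + (0) + 2·(-1) + 2·(-1) − 2·(-1) = -1
So the dimensions are [M⁵ L⁻² T⁻¹].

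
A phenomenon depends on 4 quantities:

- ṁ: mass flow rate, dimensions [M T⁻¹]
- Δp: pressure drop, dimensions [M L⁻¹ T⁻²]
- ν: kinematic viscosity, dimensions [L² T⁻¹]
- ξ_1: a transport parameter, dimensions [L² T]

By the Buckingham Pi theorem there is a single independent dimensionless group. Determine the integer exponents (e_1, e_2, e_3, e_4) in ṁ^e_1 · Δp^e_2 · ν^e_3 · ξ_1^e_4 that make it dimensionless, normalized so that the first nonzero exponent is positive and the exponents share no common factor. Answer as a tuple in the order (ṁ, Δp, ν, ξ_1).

M: e_1·(1) + e_2·(1) + e_3·(0) + e_4·(0) = 0
L: e_1·(0) + e_2·(-1) + e_3·(2) + e_4·(2) = 0
T: e_1·(-1) + e_2·(-2) + e_3·(-1) + e_4·(1) = 0
Solving this homogeneous linear system for the smallest-integer solution (first nonzero entry positive) gives (4, -4, 1, -3).

(4, -4, 1, -3)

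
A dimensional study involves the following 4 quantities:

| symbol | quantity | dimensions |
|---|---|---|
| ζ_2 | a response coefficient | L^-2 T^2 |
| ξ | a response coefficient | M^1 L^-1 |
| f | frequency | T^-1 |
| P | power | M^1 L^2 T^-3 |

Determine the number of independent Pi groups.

1

There are 4 variables and 3 base dimensions (M, L, T).
The dimension matrix has rank 3.
Independent dimensionless groups: 4 − 3 = 1.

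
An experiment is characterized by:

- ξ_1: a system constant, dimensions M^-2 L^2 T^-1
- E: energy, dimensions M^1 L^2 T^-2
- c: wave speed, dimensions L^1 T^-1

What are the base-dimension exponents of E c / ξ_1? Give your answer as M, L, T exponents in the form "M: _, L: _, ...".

Collect each base-dimension exponent across the product:
  M: −(-2) + (1) + (0) = 3
  L: −(2) + (2) + (1) = 1
  T: −(-1) + (-2) + (-1) = -2
So the dimensions are [M³ L T⁻²].

M: 3, L: 1, T: -2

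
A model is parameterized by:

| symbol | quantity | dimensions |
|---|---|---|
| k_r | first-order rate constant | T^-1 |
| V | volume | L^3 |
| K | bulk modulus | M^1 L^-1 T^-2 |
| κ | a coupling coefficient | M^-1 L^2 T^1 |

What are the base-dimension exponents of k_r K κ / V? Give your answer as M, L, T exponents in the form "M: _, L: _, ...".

M: 0, L: -2, T: -2

Collect each base-dimension exponent across the product:
  M: (0) − (0) + (1) + (-1) = 0
  L: (0) − (3) + (-1) + (2) = -2
  T: (-1) − (0) + (-2) + (1) = -2
So the dimensions are [L⁻² T⁻²].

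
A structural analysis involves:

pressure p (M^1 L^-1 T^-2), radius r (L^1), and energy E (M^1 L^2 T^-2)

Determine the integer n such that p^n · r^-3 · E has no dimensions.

Balance the M exponent: (1)·n from p, plus −3·(0) + (1) = 1 from the rest, must sum to zero.
n + 1 = 0, so n = -1.

-1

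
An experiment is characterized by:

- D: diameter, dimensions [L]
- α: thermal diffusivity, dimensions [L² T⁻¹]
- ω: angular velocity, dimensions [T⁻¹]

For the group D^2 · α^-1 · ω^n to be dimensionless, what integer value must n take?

Balance the T exponent: (-1)·n from ω, plus 2·(0) − (-1) = 1 from the rest, must sum to zero.
−n + 1 = 0, so n = 1.

1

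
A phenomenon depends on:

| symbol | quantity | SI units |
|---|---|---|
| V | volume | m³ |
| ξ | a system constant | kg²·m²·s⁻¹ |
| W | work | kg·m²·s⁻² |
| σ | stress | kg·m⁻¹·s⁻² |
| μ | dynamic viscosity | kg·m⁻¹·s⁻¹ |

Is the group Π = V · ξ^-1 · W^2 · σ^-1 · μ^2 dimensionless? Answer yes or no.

Sum the exponent of each base dimension across the product:
  M: [V]_M − [ξ]_M + 2·[W]_M − [σ]_M + 2·[μ]_M = (0) − (2) + 2·(1) − (1) + 2·(1) = 1
  L: [V]_L − [ξ]_L + 2·[W]_L − [σ]_L + 2·[μ]_L = (3) − (2) + 2·(2) − (-1) + 2·(-1) = 4
  T: [V]_T − [ξ]_T + 2·[W]_T − [σ]_T + 2·[μ]_T = (0) − (-1) + 2·(-2) − (-2) + 2·(-1) = -3
Net dimensions [M L⁴ T⁻³] ≠ [1] — not dimensionless.

no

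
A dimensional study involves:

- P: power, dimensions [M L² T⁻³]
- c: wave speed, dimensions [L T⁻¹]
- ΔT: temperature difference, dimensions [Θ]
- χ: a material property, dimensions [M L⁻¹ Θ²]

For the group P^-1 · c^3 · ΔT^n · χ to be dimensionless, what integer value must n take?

Balance the Θ exponent: (1)·n from ΔT, plus −(0) + 3·(0) + (2) = 2 from the rest, must sum to zero.
n + 2 = 0, so n = -2.

-2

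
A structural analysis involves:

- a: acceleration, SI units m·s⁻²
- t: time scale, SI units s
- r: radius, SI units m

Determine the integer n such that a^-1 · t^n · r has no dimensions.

-2

Balance the T exponent: (1)·n from t, plus −(-2) + (0) = 2 from the rest, must sum to zero.
n + 2 = 0, so n = -2.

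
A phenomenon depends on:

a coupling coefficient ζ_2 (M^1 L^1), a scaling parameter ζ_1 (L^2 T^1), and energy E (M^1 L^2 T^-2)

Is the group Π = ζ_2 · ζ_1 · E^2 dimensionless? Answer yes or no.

no

Sum the exponent of each base dimension across the product:
  M: [ζ_2]_M + [ζ_1]_M + 2·[E]_M = (1) + (0) + 2·(1) = 3
  L: [ζ_2]_L + [ζ_1]_L + 2·[E]_L = (1) + (2) + 2·(2) = 7
  T: [ζ_2]_T + [ζ_1]_T + 2·[E]_T = (0) + (1) + 2·(-2) = -3
Net dimensions [M³ L⁷ T⁻³] ≠ [1] — not dimensionless.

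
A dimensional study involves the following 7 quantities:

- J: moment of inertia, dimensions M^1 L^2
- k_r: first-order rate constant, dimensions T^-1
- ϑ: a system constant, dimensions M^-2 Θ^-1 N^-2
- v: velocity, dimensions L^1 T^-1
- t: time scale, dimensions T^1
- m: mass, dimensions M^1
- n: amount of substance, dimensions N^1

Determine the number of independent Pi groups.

2

There are 7 variables and 5 base dimensions (M, L, T, Θ, N).
The dimension matrix has rank 5.
Independent dimensionless groups: 7 − 5 = 2.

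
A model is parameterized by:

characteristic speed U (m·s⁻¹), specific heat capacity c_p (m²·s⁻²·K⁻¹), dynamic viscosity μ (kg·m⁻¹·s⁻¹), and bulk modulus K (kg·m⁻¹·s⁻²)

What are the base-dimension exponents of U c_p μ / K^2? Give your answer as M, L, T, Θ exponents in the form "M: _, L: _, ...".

M: -1, L: 4, T: 0, Θ: -1

Collect each base-dimension exponent across the product:
  M: (0) + (0) + (1) − 2·(1) = -1
  L: (1) + (2) + (-1) − 2·(-1) = 4
  T: (-1) + (-2) + (-1) − 2·(-2) = 0
  Θ: (0) + (-1) + (0) − 2·(0) = -1
So the dimensions are [M⁻¹ L⁴ Θ⁻¹].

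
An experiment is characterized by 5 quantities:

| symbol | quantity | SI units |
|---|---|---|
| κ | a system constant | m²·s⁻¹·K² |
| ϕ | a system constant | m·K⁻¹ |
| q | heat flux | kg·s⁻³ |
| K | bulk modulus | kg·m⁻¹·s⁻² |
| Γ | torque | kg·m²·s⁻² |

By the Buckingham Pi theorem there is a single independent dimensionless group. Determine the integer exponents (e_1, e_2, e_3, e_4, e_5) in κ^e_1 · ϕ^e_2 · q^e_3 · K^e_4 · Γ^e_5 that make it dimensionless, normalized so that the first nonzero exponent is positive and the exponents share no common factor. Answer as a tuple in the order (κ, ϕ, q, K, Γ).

(1, 2, -1, 2, -1)

M: e_1·(0) + e_2·(0) + e_3·(1) + e_4·(1) + e_5·(1) = 0
L: e_1·(2) + e_2·(1) + e_3·(0) + e_4·(-1) + e_5·(2) = 0
T: e_1·(-1) + e_2·(0) + e_3·(-3) + e_4·(-2) + e_5·(-2) = 0
Θ: e_1·(2) + e_2·(-1) + e_3·(0) + e_4·(0) + e_5·(0) = 0
Solving this homogeneous linear system for the smallest-integer solution (first nonzero entry positive) gives (1, 2, -1, 2, -1).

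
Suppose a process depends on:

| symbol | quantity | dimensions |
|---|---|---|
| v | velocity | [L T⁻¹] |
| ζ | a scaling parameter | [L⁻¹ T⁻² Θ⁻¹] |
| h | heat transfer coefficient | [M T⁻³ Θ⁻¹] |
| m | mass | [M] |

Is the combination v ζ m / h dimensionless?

Sum the exponent of each base dimension across the product:
  M: [v]_M + [ζ]_M − [h]_M + [m]_M = (0) + (0) − (1) + (1) = 0
  L: [v]_L + [ζ]_L − [h]_L + [m]_L = (1) + (-1) − (0) + (0) = 0
  T: [v]_T + [ζ]_T − [h]_T + [m]_T = (-1) + (-2) − (-3) + (0) = 0
  Θ: [v]_Θ + [ζ]_Θ − [h]_Θ + [m]_Θ = (0) + (-1) − (-1) + (0) = 0
All base exponents vanish — dimensionless.

yes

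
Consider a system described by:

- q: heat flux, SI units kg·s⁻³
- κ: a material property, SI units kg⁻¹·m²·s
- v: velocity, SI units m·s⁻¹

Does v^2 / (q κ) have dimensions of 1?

yes

Sum the exponent of each base dimension across the product:
  M: −[q]_M − [κ]_M + 2·[v]_M = −(1) − (-1) + 2·(0) = 0
  L: −[q]_L − [κ]_L + 2·[v]_L = −(0) − (2) + 2·(1) = 0
  T: −[q]_T − [κ]_T + 2·[v]_T = −(-3) − (1) + 2·(-1) = 0
All base exponents vanish — dimensionless.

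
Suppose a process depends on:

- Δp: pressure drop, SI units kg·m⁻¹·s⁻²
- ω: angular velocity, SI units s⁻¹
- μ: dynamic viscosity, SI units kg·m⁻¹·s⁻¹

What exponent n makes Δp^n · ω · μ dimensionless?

Balance the M exponent: (1)·n from Δp, plus (0) + (1) = 1 from the rest, must sum to zero.
n + 1 = 0, so n = -1.

-1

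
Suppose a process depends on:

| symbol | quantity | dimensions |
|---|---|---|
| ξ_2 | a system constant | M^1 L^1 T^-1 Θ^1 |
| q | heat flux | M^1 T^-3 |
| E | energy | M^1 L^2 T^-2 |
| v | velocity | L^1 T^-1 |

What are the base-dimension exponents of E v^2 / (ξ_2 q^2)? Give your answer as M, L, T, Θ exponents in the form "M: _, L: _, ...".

Collect each base-dimension exponent across the product:
  M: −(1) − 2·(1) + (1) + 2·(0) = -2
  L: −(1) − 2·(0) + (2) + 2·(1) = 3
  T: −(-1) − 2·(-3) + (-2) + 2·(-1) = 3
  Θ: −(1) − 2·(0) + (0) + 2·(0) = -1
So the dimensions are [M⁻² L³ T³ Θ⁻¹].

M: -2, L: 3, T: 3, Θ: -1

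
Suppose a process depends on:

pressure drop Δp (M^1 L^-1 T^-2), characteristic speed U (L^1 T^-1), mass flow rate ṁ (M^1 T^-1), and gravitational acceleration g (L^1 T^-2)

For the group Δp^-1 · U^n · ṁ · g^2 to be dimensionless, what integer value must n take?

Balance the L exponent: (1)·n from U, plus −(-1) + (0) + 2·(1) = 3 from the rest, must sum to zero.
n + 3 = 0, so n = -3.

-3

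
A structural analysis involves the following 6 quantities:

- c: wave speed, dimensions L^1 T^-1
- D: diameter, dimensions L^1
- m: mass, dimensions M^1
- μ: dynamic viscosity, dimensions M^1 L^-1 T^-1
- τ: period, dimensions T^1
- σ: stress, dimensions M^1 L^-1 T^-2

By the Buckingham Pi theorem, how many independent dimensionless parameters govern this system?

3

There are 6 variables and 3 base dimensions (M, L, T).
The dimension matrix has rank 3.
Independent dimensionless groups: 6 − 3 = 3.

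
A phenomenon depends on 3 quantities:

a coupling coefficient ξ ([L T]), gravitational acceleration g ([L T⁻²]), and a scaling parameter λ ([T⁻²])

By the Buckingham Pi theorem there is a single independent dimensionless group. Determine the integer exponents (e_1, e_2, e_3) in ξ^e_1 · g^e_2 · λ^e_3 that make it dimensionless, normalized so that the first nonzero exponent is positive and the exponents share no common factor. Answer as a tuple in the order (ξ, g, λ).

(2, -2, 3)

L: e_1·(1) + e_2·(1) + e_3·(0) = 0
T: e_1·(1) + e_2·(-2) + e_3·(-2) = 0
Solving this homogeneous linear system for the smallest-integer solution (first nonzero entry positive) gives (2, -2, 3).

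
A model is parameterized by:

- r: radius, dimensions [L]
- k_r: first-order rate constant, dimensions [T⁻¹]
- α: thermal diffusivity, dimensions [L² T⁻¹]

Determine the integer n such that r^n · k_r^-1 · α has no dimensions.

-2

Balance the L exponent: (1)·n from r, plus −(0) + (2) = 2 from the rest, must sum to zero.
n + 2 = 0, so n = -2.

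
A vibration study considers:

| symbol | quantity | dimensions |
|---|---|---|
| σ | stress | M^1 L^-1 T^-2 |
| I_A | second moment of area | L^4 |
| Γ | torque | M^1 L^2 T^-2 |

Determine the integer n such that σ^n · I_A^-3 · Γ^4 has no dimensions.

Balance the M exponent: (1)·n from σ, plus −3·(0) + 4·(1) = 4 from the rest, must sum to zero.
n + 4 = 0, so n = -4.

-4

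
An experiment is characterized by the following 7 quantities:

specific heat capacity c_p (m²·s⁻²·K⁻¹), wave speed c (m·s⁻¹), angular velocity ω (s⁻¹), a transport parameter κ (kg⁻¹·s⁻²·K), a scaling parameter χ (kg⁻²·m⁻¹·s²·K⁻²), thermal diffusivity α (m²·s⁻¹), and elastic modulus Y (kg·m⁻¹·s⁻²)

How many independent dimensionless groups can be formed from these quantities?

3

There are 7 variables and 4 base dimensions (M, L, T, Θ).
The dimension matrix has rank 4.
Independent dimensionless groups: 7 − 4 = 3.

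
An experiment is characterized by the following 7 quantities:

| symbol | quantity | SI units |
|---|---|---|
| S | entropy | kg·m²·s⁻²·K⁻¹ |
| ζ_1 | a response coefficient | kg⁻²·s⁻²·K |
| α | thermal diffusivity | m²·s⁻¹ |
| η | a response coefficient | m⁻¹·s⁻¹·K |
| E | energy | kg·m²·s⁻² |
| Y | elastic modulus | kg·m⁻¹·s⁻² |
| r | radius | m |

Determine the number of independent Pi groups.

3

There are 7 variables and 4 base dimensions (M, L, T, Θ).
The dimension matrix has rank 4.
Independent dimensionless groups: 7 − 4 = 3.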